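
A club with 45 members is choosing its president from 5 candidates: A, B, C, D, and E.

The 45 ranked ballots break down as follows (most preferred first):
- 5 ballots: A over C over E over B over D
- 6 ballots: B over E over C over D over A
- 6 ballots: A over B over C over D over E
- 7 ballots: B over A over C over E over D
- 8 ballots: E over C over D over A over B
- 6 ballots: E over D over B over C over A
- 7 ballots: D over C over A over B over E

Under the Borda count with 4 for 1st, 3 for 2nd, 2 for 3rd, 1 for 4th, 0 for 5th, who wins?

C

A: 5×4 + 6×0 + 6×4 + 7×3 + 8×1 + 6×0 + 7×2 = 87
B: 5×1 + 6×4 + 6×3 + 7×4 + 8×0 + 6×2 + 7×1 = 94
C: 5×3 + 6×2 + 6×2 + 7×2 + 8×3 + 6×1 + 7×3 = 104
D: 5×0 + 6×1 + 6×1 + 7×0 + 8×2 + 6×3 + 7×4 = 74
E: 5×2 + 6×3 + 6×0 + 7×1 + 8×4 + 6×4 + 7×0 = 91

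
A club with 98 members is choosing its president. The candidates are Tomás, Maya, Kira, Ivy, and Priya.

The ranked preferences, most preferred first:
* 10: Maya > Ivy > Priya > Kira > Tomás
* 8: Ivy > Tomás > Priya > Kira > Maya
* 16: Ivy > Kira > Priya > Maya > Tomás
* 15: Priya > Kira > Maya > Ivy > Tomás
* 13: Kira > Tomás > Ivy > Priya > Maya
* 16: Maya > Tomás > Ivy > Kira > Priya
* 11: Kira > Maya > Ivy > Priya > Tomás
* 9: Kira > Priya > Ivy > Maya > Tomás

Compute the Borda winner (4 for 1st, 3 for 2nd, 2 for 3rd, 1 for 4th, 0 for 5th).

Kira

Tomás: 10×0 + 8×3 + 16×0 + 15×0 + 13×3 + 16×3 + 11×0 + 9×0 = 111
Maya: 10×4 + 8×0 + 16×1 + 15×2 + 13×0 + 16×4 + 11×3 + 9×1 = 192
Kira: 10×1 + 8×1 + 16×3 + 15×3 + 13×4 + 16×1 + 11×4 + 9×4 = 259
Ivy: 10×3 + 8×4 + 16×4 + 15×1 + 13×2 + 16×2 + 11×2 + 9×2 = 239
Priya: 10×2 + 8×2 + 16×2 + 15×4 + 13×1 + 16×0 + 11×1 + 9×3 = 179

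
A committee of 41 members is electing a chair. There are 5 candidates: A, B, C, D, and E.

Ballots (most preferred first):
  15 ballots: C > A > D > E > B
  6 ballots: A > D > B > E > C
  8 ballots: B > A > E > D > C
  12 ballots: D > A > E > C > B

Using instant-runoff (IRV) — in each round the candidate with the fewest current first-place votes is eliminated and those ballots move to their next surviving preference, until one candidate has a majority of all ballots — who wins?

D

Round 1: A 6, B 8, C 15, D 12, E 0. E eliminated.
Round 2: A 6, B 8, C 15, D 12. A eliminated.
Round 3: B 8, C 15, D 18. B eliminated.
Round 4: C 15, D 26. D has a majority (≥21).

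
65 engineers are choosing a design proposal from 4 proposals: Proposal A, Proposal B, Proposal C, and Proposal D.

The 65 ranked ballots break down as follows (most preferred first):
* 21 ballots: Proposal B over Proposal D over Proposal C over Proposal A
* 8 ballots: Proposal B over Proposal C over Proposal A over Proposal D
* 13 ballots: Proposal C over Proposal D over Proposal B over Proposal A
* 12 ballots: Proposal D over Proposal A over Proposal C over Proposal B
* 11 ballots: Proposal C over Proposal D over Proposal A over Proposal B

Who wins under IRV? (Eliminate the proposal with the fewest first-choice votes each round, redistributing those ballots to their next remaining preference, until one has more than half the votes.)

Round 1: Proposal A 0, Proposal B 29, Proposal C 24, Proposal D 12. Proposal A eliminated.
Round 2: Proposal B 29, Proposal C 24, Proposal D 12. Proposal D eliminated.
Round 3: Proposal B 29, Proposal C 36. Proposal C has a majority (≥33).

Proposal C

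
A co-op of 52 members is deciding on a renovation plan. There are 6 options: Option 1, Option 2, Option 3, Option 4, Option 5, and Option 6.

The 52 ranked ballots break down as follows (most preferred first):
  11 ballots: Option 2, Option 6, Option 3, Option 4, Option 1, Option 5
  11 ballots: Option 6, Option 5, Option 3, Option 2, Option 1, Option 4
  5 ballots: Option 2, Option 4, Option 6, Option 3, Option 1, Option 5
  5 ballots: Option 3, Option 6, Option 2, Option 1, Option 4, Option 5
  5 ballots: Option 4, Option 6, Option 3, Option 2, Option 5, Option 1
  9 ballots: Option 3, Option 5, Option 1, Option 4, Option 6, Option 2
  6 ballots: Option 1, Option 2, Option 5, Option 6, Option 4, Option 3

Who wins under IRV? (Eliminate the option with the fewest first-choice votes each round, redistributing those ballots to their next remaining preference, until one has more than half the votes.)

Option 6

Round 1: Option 1 6, Option 2 16, Option 3 14, Option 4 5, Option 5 0, Option 6 11. Option 5 eliminated.
Round 2: Option 1 6, Option 2 16, Option 3 14, Option 4 5, Option 6 11. Option 4 eliminated.
Round 3: Option 1 6, Option 2 16, Option 3 14, Option 6 16. Option 1 eliminated.
Round 4: Option 2 22, Option 3 14, Option 6 16. Option 3 eliminated.
Round 5: Option 2 22, Option 6 30. Option 6 has a majority (≥27).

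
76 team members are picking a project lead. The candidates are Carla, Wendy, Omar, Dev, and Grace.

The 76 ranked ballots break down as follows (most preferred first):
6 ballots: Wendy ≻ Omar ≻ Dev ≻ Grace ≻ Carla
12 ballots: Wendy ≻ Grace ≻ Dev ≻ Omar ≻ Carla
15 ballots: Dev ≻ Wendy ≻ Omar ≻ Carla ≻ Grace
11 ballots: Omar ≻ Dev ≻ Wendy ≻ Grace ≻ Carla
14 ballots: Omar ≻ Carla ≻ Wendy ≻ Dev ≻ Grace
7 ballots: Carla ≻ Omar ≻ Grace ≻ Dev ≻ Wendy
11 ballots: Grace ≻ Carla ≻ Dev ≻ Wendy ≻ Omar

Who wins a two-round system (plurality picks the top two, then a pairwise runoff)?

Wendy

Round 1 first-place votes: Carla 7, Wendy 18, Omar 25, Dev 15, Grace 11. Omar and Wendy advance.
Runoff: Omar is ranked above Wendy on 32 ballots, Wendy above Omar on 44.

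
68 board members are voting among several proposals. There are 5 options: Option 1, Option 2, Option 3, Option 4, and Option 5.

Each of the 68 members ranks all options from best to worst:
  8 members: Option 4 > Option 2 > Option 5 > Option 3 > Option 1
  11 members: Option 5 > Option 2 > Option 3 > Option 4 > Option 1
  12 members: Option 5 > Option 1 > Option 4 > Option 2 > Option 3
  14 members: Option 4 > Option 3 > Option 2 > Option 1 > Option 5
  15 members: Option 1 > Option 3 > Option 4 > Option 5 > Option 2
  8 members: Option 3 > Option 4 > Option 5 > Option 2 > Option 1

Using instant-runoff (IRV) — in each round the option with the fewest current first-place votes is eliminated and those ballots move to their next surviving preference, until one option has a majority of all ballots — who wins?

Round 1: Option 1 15, Option 2 0, Option 3 8, Option 4 22, Option 5 23. Option 2 eliminated.
Round 2: Option 1 15, Option 3 8, Option 4 22, Option 5 23. Option 3 eliminated.
Round 3: Option 1 15, Option 4 30, Option 5 23. Option 1 eliminated.
Round 4: Option 4 45, Option 5 23. Option 4 has a majority (≥35).

Option 4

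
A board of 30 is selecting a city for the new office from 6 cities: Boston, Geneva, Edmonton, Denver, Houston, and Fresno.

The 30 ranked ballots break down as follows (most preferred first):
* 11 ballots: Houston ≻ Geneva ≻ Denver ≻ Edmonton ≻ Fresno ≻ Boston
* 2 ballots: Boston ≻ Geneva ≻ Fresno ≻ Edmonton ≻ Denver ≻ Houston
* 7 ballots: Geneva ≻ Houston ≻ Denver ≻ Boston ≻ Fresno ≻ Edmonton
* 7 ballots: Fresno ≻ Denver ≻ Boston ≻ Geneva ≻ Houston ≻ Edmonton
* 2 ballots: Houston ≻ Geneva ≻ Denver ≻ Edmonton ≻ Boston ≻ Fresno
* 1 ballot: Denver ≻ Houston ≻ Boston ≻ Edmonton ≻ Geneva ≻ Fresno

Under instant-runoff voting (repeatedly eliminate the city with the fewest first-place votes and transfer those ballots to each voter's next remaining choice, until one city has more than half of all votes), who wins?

Geneva

Round 1: Boston 2, Geneva 7, Edmonton 0, Denver 1, Houston 13, Fresno 7. Edmonton eliminated.
Round 2: Boston 2, Geneva 7, Denver 1, Houston 13, Fresno 7. Denver eliminated.
Round 3: Boston 2, Geneva 7, Houston 14, Fresno 7. Boston eliminated.
Round 4: Geneva 9, Houston 14, Fresno 7. Fresno eliminated.
Round 5: Geneva 16, Houston 14. Geneva has a majority (≥16).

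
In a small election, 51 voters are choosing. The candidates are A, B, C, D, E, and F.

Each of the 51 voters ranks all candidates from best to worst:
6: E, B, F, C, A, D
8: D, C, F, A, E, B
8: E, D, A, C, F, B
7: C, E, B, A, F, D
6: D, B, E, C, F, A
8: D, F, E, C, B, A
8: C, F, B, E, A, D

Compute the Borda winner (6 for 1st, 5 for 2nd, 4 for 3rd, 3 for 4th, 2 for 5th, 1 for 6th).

A: 6×2 + 8×3 + 8×4 + 7×3 + 6×1 + 8×1 + 8×2 = 119
B: 6×5 + 8×1 + 8×1 + 7×4 + 6×5 + 8×2 + 8×4 = 152
C: 6×3 + 8×5 + 8×3 + 7×6 + 6×3 + 8×3 + 8×6 = 214
D: 6×1 + 8×6 + 8×5 + 7×1 + 6×6 + 8×6 + 8×1 = 193
E: 6×6 + 8×2 + 8×6 + 7×5 + 6×4 + 8×4 + 8×3 = 215
F: 6×4 + 8×4 + 8×2 + 7×2 + 6×2 + 8×5 + 8×5 = 178

E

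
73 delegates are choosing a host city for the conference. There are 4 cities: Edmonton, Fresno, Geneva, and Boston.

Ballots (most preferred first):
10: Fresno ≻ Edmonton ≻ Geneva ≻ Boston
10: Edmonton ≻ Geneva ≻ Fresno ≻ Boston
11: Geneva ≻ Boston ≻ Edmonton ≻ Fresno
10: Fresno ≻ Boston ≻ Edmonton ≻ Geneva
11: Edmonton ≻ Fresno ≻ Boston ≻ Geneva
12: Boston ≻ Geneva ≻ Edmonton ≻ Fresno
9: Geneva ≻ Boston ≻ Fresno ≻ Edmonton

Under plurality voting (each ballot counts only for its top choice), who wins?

Edmonton

First-place votes: Edmonton 21, Fresno 20, Geneva 20, Boston 12.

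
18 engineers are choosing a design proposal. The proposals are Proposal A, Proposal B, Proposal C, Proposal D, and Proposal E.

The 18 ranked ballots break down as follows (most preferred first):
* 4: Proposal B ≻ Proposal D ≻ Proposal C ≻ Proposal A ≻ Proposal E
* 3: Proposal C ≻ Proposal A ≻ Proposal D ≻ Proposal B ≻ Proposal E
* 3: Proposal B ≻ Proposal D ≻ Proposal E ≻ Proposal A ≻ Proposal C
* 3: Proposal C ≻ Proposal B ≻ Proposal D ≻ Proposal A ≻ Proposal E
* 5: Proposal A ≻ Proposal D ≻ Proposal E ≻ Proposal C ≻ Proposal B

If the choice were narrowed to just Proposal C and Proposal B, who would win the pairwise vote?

Proposal C is ranked above Proposal B on 11 ballots; Proposal B above Proposal C on 7.

Proposal C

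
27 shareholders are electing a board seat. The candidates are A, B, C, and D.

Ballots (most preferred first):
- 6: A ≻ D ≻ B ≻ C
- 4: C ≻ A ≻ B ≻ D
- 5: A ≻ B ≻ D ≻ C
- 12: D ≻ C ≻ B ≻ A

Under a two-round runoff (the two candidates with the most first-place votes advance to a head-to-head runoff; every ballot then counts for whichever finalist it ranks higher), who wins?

A

Round 1 first-place votes: A 11, B 0, C 4, D 12. D and A advance.
Runoff: D is ranked above A on 12 ballots, A above D on 15.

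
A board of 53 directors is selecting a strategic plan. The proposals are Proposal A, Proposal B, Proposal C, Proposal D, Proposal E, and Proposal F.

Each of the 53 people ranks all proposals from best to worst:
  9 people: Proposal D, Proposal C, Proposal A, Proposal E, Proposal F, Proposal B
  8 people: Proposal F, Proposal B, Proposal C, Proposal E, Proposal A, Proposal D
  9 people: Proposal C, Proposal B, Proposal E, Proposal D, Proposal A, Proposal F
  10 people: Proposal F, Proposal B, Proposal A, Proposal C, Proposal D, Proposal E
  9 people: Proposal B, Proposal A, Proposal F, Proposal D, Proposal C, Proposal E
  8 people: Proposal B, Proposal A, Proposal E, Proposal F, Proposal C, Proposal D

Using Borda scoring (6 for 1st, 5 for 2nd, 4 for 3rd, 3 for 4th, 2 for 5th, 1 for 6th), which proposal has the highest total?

Proposal A: 9×4 + 8×2 + 9×2 + 10×4 + 9×5 + 8×5 = 195
Proposal B: 9×1 + 8×5 + 9×5 + 10×5 + 9×6 + 8×6 = 246
Proposal C: 9×5 + 8×4 + 9×6 + 10×3 + 9×2 + 8×2 = 195
Proposal D: 9×6 + 8×1 + 9×3 + 10×2 + 9×3 + 8×1 = 144
Proposal E: 9×3 + 8×3 + 9×4 + 10×1 + 9×1 + 8×4 = 138
Proposal F: 9×2 + 8×6 + 9×1 + 10×6 + 9×4 + 8×3 = 195

Proposal B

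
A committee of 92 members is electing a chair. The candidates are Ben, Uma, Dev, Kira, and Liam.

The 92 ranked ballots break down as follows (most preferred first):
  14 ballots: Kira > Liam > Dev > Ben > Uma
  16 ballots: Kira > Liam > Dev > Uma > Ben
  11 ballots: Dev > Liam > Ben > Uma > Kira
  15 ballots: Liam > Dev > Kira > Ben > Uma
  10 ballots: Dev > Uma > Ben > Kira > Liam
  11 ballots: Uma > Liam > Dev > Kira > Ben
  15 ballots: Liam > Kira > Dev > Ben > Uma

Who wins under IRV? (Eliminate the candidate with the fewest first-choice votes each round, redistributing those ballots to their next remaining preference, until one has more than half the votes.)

Round 1: Ben 0, Uma 11, Dev 21, Kira 30, Liam 30. Ben eliminated.
Round 2: Uma 11, Dev 21, Kira 30, Liam 30. Uma eliminated.
Round 3: Dev 21, Kira 30, Liam 41. Dev eliminated.
Round 4: Kira 40, Liam 52. Liam has a majority (≥47).

Liam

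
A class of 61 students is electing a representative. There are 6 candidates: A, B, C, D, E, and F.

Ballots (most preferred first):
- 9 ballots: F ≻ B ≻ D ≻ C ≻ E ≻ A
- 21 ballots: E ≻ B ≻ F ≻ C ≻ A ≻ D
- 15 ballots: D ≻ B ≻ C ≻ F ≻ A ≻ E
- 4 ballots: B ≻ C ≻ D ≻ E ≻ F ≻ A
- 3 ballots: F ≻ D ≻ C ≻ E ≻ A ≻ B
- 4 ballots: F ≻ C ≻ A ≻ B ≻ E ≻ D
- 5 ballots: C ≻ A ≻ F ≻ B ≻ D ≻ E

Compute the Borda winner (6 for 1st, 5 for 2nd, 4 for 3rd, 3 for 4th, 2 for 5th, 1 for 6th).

B

A: 9×1 + 21×2 + 15×2 + 4×1 + 3×2 + 4×4 + 5×5 = 132
B: 9×5 + 21×5 + 15×5 + 4×6 + 3×1 + 4×3 + 5×3 = 279
C: 9×3 + 21×3 + 15×4 + 4×5 + 3×4 + 4×5 + 5×6 = 232
D: 9×4 + 21×1 + 15×6 + 4×4 + 3×5 + 4×1 + 5×2 = 192
E: 9×2 + 21×6 + 15×1 + 4×3 + 3×3 + 4×2 + 5×1 = 193
F: 9×6 + 21×4 + 15×3 + 4×2 + 3×6 + 4×6 + 5×4 = 253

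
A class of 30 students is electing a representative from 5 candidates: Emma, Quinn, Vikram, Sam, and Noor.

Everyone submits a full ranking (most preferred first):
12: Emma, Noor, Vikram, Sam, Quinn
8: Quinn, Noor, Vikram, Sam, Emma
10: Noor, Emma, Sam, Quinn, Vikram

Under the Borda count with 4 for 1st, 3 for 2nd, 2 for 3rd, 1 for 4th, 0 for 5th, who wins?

Noor

Emma: 12×4 + 8×0 + 10×3 = 78
Quinn: 12×0 + 8×4 + 10×1 = 42
Vikram: 12×2 + 8×2 + 10×0 = 40
Sam: 12×1 + 8×1 + 10×2 = 40
Noor: 12×3 + 8×3 + 10×4 = 100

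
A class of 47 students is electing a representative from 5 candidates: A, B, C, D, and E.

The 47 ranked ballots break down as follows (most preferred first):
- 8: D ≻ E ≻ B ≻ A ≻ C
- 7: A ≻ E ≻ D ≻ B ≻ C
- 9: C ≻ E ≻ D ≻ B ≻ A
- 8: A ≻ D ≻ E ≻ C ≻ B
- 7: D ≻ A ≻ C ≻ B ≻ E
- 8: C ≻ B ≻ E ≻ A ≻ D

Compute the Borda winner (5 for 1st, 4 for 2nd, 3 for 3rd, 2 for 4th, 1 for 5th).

D

A: 8×2 + 7×5 + 9×1 + 8×5 + 7×4 + 8×2 = 144
B: 8×3 + 7×2 + 9×2 + 8×1 + 7×2 + 8×4 = 110
C: 8×1 + 7×1 + 9×5 + 8×2 + 7×3 + 8×5 = 137
D: 8×5 + 7×3 + 9×3 + 8×4 + 7×5 + 8×1 = 163
E: 8×4 + 7×4 + 9×4 + 8×3 + 7×1 + 8×3 = 151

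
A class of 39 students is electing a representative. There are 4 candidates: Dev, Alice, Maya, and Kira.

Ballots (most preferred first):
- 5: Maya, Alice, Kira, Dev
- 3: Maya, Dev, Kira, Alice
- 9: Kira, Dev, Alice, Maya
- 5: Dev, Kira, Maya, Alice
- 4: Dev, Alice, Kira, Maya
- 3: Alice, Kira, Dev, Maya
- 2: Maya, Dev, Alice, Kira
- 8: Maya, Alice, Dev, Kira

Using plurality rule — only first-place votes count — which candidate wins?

First-place votes: Dev 9, Alice 3, Maya 18, Kira 9.

Maya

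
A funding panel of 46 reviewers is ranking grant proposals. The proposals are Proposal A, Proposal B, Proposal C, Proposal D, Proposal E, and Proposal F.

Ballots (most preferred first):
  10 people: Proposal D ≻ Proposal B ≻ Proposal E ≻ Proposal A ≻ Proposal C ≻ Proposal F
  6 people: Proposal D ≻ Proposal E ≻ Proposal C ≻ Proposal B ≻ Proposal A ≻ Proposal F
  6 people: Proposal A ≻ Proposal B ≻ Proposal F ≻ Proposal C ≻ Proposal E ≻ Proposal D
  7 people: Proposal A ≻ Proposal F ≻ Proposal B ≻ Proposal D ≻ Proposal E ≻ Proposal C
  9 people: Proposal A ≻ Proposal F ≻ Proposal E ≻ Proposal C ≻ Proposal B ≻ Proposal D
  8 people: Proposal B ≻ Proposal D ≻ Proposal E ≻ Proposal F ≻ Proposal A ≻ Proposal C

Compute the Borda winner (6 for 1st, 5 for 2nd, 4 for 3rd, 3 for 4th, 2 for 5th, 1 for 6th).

Proposal B

Proposal A: 10×3 + 6×2 + 6×6 + 7×6 + 9×6 + 8×2 = 190
Proposal B: 10×5 + 6×3 + 6×5 + 7×4 + 9×2 + 8×6 = 192
Proposal C: 10×2 + 6×4 + 6×3 + 7×1 + 9×3 + 8×1 = 104
Proposal D: 10×6 + 6×6 + 6×1 + 7×3 + 9×1 + 8×5 = 172
Proposal E: 10×4 + 6×5 + 6×2 + 7×2 + 9×4 + 8×4 = 164
Proposal F: 10×1 + 6×1 + 6×4 + 7×5 + 9×5 + 8×3 = 144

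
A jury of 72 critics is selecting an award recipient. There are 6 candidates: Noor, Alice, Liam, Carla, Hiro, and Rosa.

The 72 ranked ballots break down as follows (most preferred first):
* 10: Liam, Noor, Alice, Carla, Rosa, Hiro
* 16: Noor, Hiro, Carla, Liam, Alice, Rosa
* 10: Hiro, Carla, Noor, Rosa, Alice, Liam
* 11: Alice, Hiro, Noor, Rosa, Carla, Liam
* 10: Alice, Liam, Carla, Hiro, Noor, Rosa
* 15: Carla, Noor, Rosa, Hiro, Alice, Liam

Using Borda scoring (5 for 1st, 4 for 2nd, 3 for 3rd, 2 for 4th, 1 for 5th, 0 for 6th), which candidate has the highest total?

Noor: 10×4 + 16×5 + 10×3 + 11×3 + 10×1 + 15×4 = 253
Alice: 10×3 + 16×1 + 10×1 + 11×5 + 10×5 + 15×1 = 176
Liam: 10×5 + 16×2 + 10×0 + 11×0 + 10×4 + 15×0 = 122
Carla: 10×2 + 16×3 + 10×4 + 11×1 + 10×3 + 15×5 = 224
Hiro: 10×0 + 16×4 + 10×5 + 11×4 + 10×2 + 15×2 = 208
Rosa: 10×1 + 16×0 + 10×2 + 11×2 + 10×0 + 15×3 = 97

Noor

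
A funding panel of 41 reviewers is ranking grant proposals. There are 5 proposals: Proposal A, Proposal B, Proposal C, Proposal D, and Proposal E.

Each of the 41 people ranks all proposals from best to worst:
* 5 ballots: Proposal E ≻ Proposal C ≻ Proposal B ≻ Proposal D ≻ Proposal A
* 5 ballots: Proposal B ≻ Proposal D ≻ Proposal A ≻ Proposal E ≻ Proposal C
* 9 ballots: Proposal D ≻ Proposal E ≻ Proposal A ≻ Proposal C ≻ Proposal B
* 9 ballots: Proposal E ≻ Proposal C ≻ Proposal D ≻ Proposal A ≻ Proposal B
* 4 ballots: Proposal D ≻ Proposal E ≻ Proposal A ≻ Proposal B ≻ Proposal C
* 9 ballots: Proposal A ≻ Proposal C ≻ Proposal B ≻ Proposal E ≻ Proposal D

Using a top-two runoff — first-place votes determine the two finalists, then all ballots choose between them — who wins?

Proposal E

Round 1 first-place votes: Proposal A 9, Proposal B 5, Proposal C 0, Proposal D 13, Proposal E 14. Proposal E and Proposal D advance.
Runoff: Proposal E is ranked above Proposal D on 23 ballots, Proposal D above Proposal E on 18.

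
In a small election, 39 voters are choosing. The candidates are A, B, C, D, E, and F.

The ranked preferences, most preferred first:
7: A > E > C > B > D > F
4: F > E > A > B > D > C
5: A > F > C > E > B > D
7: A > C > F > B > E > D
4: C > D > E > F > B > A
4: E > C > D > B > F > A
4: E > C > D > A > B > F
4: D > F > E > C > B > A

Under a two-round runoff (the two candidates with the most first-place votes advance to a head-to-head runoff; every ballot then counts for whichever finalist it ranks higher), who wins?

Round 1 first-place votes: A 19, B 0, C 4, D 4, E 8, F 4. A and E advance.
Runoff: A is ranked above E on 19 ballots, E above A on 20.

E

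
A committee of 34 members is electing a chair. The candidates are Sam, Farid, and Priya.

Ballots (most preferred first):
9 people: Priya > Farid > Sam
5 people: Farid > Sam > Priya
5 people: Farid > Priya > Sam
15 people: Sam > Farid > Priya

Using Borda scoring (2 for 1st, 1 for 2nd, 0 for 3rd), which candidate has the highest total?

Sam: 9×0 + 5×1 + 5×0 + 15×2 = 35
Farid: 9×1 + 5×2 + 5×2 + 15×1 = 44
Priya: 9×2 + 5×0 + 5×1 + 15×0 = 23

Farid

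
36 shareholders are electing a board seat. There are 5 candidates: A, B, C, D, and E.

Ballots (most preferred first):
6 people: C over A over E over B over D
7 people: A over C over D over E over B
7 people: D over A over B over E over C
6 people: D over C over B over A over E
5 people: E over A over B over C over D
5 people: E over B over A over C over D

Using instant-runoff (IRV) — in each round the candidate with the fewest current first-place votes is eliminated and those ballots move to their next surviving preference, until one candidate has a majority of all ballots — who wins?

Round 1: A 7, B 0, C 6, D 13, E 10. B eliminated.
Round 2: A 7, C 6, D 13, E 10. C eliminated.
Round 3: A 13, D 13, E 10. E eliminated.
Round 4: A 23, D 13. A has a majority (≥19).

A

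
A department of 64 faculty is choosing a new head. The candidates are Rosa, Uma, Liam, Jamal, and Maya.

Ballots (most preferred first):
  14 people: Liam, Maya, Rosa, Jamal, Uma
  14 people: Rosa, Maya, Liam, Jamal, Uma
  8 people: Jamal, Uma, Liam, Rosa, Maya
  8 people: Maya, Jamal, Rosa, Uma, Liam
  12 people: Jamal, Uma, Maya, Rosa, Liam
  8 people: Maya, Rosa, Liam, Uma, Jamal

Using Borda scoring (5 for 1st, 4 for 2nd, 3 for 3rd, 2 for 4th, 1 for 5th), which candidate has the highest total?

Maya

Rosa: 14×3 + 14×5 + 8×2 + 8×3 + 12×2 + 8×4 = 208
Uma: 14×1 + 14×1 + 8×4 + 8×2 + 12×4 + 8×2 = 140
Liam: 14×5 + 14×3 + 8×3 + 8×1 + 12×1 + 8×3 = 180
Jamal: 14×2 + 14×2 + 8×5 + 8×4 + 12×5 + 8×1 = 196
Maya: 14×4 + 14×4 + 8×1 + 8×5 + 12×3 + 8×5 = 236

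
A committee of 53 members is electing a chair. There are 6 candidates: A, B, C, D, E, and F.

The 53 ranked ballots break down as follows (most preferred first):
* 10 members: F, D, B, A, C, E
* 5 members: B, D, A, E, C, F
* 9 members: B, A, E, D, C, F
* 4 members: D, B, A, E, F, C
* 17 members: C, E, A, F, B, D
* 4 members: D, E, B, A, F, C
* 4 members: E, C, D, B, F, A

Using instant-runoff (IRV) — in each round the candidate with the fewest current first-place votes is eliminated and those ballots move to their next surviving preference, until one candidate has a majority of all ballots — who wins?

Round 1: A 0, B 14, C 17, D 8, E 4, F 10. A eliminated.
Round 2: B 14, C 17, D 8, E 4, F 10. E eliminated.
Round 3: B 14, C 21, D 8, F 10. D eliminated.
Round 4: B 22, C 21, F 10. F eliminated.
Round 5: B 32, C 21. B has a majority (≥27).

B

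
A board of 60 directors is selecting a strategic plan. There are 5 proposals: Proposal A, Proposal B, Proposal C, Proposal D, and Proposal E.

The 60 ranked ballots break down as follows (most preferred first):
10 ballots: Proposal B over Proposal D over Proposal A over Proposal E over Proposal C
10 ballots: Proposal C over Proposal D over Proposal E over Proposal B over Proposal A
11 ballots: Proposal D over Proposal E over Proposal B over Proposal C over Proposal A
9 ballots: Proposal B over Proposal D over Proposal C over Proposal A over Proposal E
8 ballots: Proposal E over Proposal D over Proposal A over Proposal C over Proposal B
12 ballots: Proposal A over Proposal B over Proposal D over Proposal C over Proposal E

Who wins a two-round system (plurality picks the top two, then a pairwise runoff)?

Proposal B

Round 1 first-place votes: Proposal A 12, Proposal B 19, Proposal C 10, Proposal D 11, Proposal E 8. Proposal B and Proposal A advance.
Runoff: Proposal B is ranked above Proposal A on 40 ballots, Proposal A above Proposal B on 20.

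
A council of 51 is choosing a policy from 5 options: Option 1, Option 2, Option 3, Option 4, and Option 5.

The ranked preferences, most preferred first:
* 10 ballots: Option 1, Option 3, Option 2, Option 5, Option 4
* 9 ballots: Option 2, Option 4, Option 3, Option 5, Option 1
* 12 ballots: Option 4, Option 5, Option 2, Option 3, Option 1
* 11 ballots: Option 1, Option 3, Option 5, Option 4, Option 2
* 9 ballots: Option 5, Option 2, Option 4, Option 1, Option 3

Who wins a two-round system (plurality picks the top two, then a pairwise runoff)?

Option 4

Round 1 first-place votes: Option 1 21, Option 2 9, Option 3 0, Option 4 12, Option 5 9. Option 1 and Option 4 advance.
Runoff: Option 1 is ranked above Option 4 on 21 ballots, Option 4 above Option 1 on 30.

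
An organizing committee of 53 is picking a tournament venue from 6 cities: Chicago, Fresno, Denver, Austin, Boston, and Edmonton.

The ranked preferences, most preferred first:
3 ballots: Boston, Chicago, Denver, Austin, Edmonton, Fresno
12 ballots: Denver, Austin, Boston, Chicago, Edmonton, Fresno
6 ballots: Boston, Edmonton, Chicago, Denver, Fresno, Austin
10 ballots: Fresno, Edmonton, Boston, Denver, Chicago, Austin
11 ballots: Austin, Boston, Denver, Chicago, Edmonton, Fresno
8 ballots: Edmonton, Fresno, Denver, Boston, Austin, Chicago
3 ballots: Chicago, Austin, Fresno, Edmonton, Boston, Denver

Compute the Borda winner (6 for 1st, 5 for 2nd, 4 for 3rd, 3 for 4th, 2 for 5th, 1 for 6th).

Chicago: 3×5 + 12×3 + 6×4 + 10×2 + 11×3 + 8×1 + 3×6 = 154
Fresno: 3×1 + 12×1 + 6×2 + 10×6 + 11×1 + 8×5 + 3×4 = 150
Denver: 3×4 + 12×6 + 6×3 + 10×3 + 11×4 + 8×4 + 3×1 = 211
Austin: 3×3 + 12×5 + 6×1 + 10×1 + 11×6 + 8×2 + 3×5 = 182
Boston: 3×6 + 12×4 + 6×6 + 10×4 + 11×5 + 8×3 + 3×2 = 227
Edmonton: 3×2 + 12×2 + 6×5 + 10×5 + 11×2 + 8×6 + 3×3 = 189

Boston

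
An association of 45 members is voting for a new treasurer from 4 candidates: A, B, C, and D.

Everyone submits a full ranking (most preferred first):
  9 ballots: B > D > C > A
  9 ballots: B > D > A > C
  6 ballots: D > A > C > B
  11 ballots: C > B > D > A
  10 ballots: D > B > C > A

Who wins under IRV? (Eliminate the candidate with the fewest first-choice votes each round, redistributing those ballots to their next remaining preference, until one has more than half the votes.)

B

Round 1: A 0, B 18, C 11, D 16. A eliminated.
Round 2: B 18, C 11, D 16. C eliminated.
Round 3: B 29, D 16. B has a majority (≥23).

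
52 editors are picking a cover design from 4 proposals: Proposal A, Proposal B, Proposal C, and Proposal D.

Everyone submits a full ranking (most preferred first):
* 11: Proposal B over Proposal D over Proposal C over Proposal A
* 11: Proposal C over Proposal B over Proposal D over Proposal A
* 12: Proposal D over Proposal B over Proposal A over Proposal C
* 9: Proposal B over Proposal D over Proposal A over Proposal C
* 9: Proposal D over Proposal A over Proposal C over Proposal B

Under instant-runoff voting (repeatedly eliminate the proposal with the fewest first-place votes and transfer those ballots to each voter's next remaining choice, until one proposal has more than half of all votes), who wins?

Proposal B

Round 1: Proposal A 0, Proposal B 20, Proposal C 11, Proposal D 21. Proposal A eliminated.
Round 2: Proposal B 20, Proposal C 11, Proposal D 21. Proposal C eliminated.
Round 3: Proposal B 31, Proposal D 21. Proposal B has a majority (≥27).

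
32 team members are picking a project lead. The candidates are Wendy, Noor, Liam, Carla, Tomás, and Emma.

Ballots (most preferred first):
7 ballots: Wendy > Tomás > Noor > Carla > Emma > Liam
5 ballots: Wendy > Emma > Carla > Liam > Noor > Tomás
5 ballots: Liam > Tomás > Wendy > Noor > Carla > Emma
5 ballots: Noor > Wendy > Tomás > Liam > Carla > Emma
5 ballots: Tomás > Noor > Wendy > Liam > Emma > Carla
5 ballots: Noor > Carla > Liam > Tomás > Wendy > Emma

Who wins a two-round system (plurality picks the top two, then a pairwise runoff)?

Round 1 first-place votes: Wendy 12, Noor 10, Liam 5, Carla 0, Tomás 5, Emma 0. Wendy and Noor advance.
Runoff: Wendy is ranked above Noor on 17 ballots, Noor above Wendy on 15.

Wendy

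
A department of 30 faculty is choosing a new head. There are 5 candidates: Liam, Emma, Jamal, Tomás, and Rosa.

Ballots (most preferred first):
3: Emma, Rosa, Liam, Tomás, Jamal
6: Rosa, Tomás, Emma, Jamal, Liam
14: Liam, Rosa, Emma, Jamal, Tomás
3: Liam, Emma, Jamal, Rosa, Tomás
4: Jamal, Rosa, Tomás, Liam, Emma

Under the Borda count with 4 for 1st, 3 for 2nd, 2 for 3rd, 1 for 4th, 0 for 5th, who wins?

Rosa

Liam: 3×2 + 6×0 + 14×4 + 3×4 + 4×1 = 78
Emma: 3×4 + 6×2 + 14×2 + 3×3 + 4×0 = 61
Jamal: 3×0 + 6×1 + 14×1 + 3×2 + 4×4 = 42
Tomás: 3×1 + 6×3 + 14×0 + 3×0 + 4×2 = 29
Rosa: 3×3 + 6×4 + 14×3 + 3×1 + 4×3 = 90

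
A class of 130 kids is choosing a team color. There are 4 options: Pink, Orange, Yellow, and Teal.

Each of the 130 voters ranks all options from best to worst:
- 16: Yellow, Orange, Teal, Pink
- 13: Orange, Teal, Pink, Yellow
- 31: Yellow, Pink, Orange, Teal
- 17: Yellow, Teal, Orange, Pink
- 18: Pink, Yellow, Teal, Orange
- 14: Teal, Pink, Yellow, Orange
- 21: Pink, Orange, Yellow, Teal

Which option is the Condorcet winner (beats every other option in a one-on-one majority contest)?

Pink

Pink vs Orange: 84–46
Pink vs Yellow: 66–64
Pink vs Teal: 70–60
Pink beats every other option.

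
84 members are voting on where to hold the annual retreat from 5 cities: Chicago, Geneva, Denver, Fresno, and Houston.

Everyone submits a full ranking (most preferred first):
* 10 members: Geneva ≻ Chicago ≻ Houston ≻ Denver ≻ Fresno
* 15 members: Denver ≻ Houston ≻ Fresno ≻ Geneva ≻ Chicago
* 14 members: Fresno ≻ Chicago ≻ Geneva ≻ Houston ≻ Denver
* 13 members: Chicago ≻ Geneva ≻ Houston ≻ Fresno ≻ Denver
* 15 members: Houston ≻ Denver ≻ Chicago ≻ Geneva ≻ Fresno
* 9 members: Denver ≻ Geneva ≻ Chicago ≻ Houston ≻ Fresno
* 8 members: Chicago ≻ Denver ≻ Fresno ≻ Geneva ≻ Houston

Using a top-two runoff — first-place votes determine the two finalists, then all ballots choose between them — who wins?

Chicago

Round 1 first-place votes: Chicago 21, Geneva 10, Denver 24, Fresno 14, Houston 15. Denver and Chicago advance.
Runoff: Denver is ranked above Chicago on 39 ballots, Chicago above Denver on 45.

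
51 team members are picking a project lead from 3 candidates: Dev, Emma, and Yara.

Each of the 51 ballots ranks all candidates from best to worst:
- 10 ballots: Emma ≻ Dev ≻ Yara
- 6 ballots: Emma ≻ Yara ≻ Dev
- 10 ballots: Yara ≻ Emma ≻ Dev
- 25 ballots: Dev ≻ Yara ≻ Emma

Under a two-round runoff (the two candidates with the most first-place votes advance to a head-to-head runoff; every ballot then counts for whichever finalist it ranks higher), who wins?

Emma

Round 1 first-place votes: Dev 25, Emma 16, Yara 10. Dev and Emma advance.
Runoff: Dev is ranked above Emma on 25 ballots, Emma above Dev on 26.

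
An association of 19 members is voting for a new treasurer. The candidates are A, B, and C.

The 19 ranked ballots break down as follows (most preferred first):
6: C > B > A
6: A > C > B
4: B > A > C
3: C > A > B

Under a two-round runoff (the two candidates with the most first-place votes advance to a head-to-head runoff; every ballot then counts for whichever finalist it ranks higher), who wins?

Round 1 first-place votes: A 6, B 4, C 9. C and A advance.
Runoff: C is ranked above A on 9 ballots, A above C on 10.

A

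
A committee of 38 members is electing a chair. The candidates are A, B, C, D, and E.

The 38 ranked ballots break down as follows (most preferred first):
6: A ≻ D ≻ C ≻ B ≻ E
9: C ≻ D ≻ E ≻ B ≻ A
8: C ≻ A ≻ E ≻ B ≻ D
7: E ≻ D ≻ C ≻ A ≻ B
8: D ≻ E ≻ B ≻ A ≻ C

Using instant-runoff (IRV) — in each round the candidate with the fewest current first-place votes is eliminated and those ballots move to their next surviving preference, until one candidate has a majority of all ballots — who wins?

Round 1: A 6, B 0, C 17, D 8, E 7. B eliminated.
Round 2: A 6, C 17, D 8, E 7. A eliminated.
Round 3: C 17, D 14, E 7. E eliminated.
Round 4: C 17, D 21. D has a majority (≥20).

D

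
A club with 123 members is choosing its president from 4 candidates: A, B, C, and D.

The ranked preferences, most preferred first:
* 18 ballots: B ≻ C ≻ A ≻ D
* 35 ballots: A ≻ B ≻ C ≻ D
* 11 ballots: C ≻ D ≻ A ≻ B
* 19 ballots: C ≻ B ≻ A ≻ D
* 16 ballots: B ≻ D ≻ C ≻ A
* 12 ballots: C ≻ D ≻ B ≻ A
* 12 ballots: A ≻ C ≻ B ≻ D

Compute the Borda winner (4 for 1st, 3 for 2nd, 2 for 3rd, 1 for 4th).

C

A: 18×2 + 35×4 + 11×2 + 19×2 + 16×1 + 12×1 + 12×4 = 312
B: 18×4 + 35×3 + 11×1 + 19×3 + 16×4 + 12×2 + 12×2 = 357
C: 18×3 + 35×2 + 11×4 + 19×4 + 16×2 + 12×4 + 12×3 = 360
D: 18×1 + 35×1 + 11×3 + 19×1 + 16×3 + 12×3 + 12×1 = 201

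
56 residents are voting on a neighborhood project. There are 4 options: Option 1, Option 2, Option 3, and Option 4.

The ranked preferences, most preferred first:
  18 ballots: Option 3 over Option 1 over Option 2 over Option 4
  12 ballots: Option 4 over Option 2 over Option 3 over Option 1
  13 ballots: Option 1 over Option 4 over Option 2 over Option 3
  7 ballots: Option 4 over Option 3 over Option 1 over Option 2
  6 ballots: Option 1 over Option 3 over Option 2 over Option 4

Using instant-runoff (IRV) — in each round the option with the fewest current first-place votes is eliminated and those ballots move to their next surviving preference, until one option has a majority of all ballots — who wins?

Round 1: Option 1 19, Option 2 0, Option 3 18, Option 4 19. Option 2 eliminated.
Round 2: Option 1 19, Option 3 18, Option 4 19. Option 3 eliminated.
Round 3: Option 1 37, Option 4 19. Option 1 has a majority (≥29).

Option 1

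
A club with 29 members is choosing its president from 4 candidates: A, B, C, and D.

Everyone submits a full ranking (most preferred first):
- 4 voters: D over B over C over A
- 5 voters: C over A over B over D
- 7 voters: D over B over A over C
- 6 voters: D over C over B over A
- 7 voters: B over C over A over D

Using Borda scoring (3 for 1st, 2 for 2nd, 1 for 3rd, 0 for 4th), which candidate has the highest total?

A: 4×0 + 5×2 + 7×1 + 6×0 + 7×1 = 24
B: 4×2 + 5×1 + 7×2 + 6×1 + 7×3 = 54
C: 4×1 + 5×3 + 7×0 + 6×2 + 7×2 = 45
D: 4×3 + 5×0 + 7×3 + 6×3 + 7×0 = 51

B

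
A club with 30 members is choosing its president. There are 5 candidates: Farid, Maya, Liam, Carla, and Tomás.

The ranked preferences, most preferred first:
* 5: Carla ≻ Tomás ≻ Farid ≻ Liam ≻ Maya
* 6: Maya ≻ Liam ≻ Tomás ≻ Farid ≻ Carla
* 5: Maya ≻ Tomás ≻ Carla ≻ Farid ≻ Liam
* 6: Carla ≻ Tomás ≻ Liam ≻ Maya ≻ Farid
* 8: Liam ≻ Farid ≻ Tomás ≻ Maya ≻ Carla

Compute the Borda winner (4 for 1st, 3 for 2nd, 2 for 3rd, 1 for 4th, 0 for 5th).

Farid: 5×2 + 6×1 + 5×1 + 6×0 + 8×3 = 45
Maya: 5×0 + 6×4 + 5×4 + 6×1 + 8×1 = 58
Liam: 5×1 + 6×3 + 5×0 + 6×2 + 8×4 = 67
Carla: 5×4 + 6×0 + 5×2 + 6×4 + 8×0 = 54
Tomás: 5×3 + 6×2 + 5×3 + 6×3 + 8×2 = 76

Tomás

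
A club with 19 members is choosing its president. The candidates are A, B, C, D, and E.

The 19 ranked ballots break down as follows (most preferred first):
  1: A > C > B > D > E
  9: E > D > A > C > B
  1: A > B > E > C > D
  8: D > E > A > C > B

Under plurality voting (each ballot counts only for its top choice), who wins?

E

First-place votes: A 2, B 0, C 0, D 8, E 9.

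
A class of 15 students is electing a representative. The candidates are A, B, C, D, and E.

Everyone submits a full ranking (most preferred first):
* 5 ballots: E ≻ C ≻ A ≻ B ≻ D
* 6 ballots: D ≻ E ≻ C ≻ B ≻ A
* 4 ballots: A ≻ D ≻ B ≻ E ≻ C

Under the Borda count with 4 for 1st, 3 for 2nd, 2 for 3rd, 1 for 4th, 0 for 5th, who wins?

E

A: 5×2 + 6×0 + 4×4 = 26
B: 5×1 + 6×1 + 4×2 = 19
C: 5×3 + 6×2 + 4×0 = 27
D: 5×0 + 6×4 + 4×3 = 36
E: 5×4 + 6×3 + 4×1 = 42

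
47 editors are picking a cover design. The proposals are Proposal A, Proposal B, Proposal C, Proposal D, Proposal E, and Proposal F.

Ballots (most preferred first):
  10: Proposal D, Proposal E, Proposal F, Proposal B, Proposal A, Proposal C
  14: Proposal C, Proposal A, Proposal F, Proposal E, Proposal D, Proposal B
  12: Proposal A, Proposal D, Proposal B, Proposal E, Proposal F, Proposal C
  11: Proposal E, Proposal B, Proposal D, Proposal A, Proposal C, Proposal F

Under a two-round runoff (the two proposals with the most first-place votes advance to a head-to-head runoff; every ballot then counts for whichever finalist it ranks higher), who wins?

Round 1 first-place votes: Proposal A 12, Proposal B 0, Proposal C 14, Proposal D 10, Proposal E 11, Proposal F 0. Proposal C and Proposal A advance.
Runoff: Proposal C is ranked above Proposal A on 14 ballots, Proposal A above Proposal C on 33.

Proposal A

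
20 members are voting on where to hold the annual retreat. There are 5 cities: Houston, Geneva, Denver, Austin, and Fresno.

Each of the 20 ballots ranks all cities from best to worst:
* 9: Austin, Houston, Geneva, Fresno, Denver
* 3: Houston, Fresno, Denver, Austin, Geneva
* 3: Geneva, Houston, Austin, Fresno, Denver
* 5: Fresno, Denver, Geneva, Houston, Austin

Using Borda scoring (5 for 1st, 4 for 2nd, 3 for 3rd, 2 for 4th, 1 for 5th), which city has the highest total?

Houston

Houston: 9×4 + 3×5 + 3×4 + 5×2 = 73
Geneva: 9×3 + 3×1 + 3×5 + 5×3 = 60
Denver: 9×1 + 3×3 + 3×1 + 5×4 = 41
Austin: 9×5 + 3×2 + 3×3 + 5×1 = 65
Fresno: 9×2 + 3×4 + 3×2 + 5×5 = 61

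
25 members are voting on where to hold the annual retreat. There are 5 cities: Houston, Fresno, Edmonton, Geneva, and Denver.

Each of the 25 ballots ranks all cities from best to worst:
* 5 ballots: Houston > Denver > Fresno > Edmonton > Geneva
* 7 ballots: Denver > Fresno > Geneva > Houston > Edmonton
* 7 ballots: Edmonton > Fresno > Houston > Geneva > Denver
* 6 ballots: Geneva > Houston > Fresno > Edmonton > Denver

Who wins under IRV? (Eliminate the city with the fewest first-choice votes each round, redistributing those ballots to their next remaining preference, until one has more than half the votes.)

Round 1: Houston 5, Fresno 0, Edmonton 7, Geneva 6, Denver 7. Fresno eliminated.
Round 2: Houston 5, Edmonton 7, Geneva 6, Denver 7. Houston eliminated.
Round 3: Edmonton 7, Geneva 6, Denver 12. Geneva eliminated.
Round 4: Edmonton 13, Denver 12. Edmonton has a majority (≥13).

Edmonton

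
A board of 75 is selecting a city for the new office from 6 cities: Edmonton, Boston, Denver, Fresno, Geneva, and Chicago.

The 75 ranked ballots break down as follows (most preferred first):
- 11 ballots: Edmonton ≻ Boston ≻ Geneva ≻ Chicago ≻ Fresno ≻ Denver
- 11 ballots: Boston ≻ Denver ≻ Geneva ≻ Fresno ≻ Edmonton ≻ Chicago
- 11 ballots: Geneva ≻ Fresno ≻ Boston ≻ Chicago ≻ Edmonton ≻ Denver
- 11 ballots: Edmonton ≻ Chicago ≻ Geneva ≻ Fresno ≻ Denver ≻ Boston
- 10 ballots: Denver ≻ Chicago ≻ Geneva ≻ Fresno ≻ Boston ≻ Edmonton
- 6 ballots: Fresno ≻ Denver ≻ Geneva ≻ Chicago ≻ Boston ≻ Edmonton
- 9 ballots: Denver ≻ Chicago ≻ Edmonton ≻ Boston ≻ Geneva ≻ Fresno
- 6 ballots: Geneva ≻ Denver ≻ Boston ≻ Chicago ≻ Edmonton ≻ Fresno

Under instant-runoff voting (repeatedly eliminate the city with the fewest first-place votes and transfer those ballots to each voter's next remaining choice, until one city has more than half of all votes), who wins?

Round 1: Edmonton 22, Boston 11, Denver 19, Fresno 6, Geneva 17, Chicago 0. Chicago eliminated.
Round 2: Edmonton 22, Boston 11, Denver 19, Fresno 6, Geneva 17. Fresno eliminated.
Round 3: Edmonton 22, Boston 11, Denver 25, Geneva 17. Boston eliminated.
Round 4: Edmonton 22, Denver 36, Geneva 17. Geneva eliminated.
Round 5: Edmonton 33, Denver 42. Denver has a majority (≥38).

Denver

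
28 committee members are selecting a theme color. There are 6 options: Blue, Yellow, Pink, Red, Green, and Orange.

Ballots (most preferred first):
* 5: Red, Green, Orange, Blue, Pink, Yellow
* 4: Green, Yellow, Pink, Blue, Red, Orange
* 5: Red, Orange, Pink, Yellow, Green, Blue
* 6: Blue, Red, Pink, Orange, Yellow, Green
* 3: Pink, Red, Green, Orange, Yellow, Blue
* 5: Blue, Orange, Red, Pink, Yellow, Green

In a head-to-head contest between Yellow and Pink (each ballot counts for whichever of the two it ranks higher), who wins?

Yellow is ranked above Pink on 4 ballots; Pink above Yellow on 24.

Pink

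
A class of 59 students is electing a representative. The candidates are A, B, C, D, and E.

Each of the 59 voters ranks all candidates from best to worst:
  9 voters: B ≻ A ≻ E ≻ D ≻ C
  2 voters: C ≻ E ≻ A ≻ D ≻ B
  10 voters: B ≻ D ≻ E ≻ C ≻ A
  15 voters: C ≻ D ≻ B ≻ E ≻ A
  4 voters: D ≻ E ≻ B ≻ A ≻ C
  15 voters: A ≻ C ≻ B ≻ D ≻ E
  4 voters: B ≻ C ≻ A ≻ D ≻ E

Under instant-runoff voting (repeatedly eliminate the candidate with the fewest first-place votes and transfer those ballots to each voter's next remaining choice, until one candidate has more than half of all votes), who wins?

C

Round 1: A 15, B 23, C 17, D 4, E 0. E eliminated.
Round 2: A 15, B 23, C 17, D 4. D eliminated.
Round 3: A 15, B 27, C 17. A eliminated.
Round 4: B 27, C 32. C has a majority (≥30).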